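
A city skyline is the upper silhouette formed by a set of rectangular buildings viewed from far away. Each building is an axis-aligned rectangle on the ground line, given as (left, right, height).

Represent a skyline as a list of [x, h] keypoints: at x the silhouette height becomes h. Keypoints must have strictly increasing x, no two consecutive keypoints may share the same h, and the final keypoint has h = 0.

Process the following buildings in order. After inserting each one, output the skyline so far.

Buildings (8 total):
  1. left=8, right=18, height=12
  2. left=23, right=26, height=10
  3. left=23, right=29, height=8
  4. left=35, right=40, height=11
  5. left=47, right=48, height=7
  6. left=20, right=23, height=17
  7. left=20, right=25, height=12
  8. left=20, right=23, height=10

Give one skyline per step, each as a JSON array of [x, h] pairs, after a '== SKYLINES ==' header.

== SKYLINES ==
[[8,12],[18,0]]
[[8,12],[18,0],[23,10],[26,0]]
[[8,12],[18,0],[23,10],[26,8],[29,0]]
[[8,12],[18,0],[23,10],[26,8],[29,0],[35,11],[40,0]]
[[8,12],[18,0],[23,10],[26,8],[29,0],[35,11],[40,0],[47,7],[48,0]]
[[8,12],[18,0],[20,17],[23,10],[26,8],[29,0],[35,11],[40,0],[47,7],[48,0]]
[[8,12],[18,0],[20,17],[23,12],[25,10],[26,8],[29,0],[35,11],[40,0],[47,7],[48,0]]
[[8,12],[18,0],[20,17],[23,12],[25,10],[26,8],[29,0],[35,11],[40,0],[47,7],[48,0]]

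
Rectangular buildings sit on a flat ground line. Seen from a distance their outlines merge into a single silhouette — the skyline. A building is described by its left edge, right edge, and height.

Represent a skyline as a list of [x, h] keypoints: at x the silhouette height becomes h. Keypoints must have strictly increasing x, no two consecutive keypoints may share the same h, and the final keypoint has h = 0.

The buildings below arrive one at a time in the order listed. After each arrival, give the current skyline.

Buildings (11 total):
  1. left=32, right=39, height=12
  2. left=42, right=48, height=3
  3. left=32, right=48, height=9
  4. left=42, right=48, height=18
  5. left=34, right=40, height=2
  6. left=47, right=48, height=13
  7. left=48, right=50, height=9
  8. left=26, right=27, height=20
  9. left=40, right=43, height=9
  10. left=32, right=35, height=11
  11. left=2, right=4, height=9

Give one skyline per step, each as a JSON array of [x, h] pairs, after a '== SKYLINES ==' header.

== SKYLINES ==
[[32,12],[39,0]]
[[32,12],[39,0],[42,3],[48,0]]
[[32,12],[39,9],[48,0]]
[[32,12],[39,9],[42,18],[48,0]]
[[32,12],[39,9],[42,18],[48,0]]
[[32,12],[39,9],[42,18],[48,0]]
[[32,12],[39,9],[42,18],[48,9],[50,0]]
[[26,20],[27,0],[32,12],[39,9],[42,18],[48,9],[50,0]]
[[26,20],[27,0],[32,12],[39,9],[42,18],[48,9],[50,0]]
[[26,20],[27,0],[32,12],[39,9],[42,18],[48,9],[50,0]]
[[2,9],[4,0],[26,20],[27,0],[32,12],[39,9],[42,18],[48,9],[50,0]]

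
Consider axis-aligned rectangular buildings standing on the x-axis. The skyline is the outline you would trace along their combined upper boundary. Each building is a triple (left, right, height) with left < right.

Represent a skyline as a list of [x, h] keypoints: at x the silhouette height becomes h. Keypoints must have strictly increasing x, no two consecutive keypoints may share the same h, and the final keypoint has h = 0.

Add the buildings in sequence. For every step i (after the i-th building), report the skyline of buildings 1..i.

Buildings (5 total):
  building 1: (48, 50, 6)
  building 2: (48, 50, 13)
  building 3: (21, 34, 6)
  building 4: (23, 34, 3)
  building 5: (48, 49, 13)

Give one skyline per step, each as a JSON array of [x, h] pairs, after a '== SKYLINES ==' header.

== SKYLINES ==
[[48,6],[50,0]]
[[48,13],[50,0]]
[[21,6],[34,0],[48,13],[50,0]]
[[21,6],[34,0],[48,13],[50,0]]
[[21,6],[34,0],[48,13],[50,0]]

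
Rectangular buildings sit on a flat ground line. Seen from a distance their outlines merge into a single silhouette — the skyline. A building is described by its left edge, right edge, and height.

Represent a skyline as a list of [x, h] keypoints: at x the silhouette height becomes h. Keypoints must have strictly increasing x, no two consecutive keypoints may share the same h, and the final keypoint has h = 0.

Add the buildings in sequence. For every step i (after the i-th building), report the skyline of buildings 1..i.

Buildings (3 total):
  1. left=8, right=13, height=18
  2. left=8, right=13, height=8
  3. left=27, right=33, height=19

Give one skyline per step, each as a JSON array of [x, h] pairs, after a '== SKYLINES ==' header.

== SKYLINES ==
[[8,18],[13,0]]
[[8,18],[13,0]]
[[8,18],[13,0],[27,19],[33,0]]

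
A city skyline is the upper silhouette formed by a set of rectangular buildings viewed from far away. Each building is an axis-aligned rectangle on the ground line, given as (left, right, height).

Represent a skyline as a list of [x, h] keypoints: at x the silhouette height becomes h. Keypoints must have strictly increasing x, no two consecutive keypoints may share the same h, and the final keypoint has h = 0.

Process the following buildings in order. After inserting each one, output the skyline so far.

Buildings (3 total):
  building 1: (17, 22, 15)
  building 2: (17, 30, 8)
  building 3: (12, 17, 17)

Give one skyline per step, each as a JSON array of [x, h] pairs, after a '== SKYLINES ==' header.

== SKYLINES ==
[[17,15],[22,0]]
[[17,15],[22,8],[30,0]]
[[12,17],[17,15],[22,8],[30,0]]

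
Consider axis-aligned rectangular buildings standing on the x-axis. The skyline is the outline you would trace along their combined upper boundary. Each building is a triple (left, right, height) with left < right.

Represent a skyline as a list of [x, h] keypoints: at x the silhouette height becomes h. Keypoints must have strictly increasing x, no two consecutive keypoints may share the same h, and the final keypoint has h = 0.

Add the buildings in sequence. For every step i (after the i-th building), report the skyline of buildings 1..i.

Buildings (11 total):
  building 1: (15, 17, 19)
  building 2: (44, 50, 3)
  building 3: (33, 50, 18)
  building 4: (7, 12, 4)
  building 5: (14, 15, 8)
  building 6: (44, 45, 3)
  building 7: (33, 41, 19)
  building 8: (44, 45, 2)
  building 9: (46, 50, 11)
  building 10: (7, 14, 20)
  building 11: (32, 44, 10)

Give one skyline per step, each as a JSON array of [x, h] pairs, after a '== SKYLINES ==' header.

== SKYLINES ==
[[15,19],[17,0]]
[[15,19],[17,0],[44,3],[50,0]]
[[15,19],[17,0],[33,18],[50,0]]
[[7,4],[12,0],[15,19],[17,0],[33,18],[50,0]]
[[7,4],[12,0],[14,8],[15,19],[17,0],[33,18],[50,0]]
[[7,4],[12,0],[14,8],[15,19],[17,0],[33,18],[50,0]]
[[7,4],[12,0],[14,8],[15,19],[17,0],[33,19],[41,18],[50,0]]
[[7,4],[12,0],[14,8],[15,19],[17,0],[33,19],[41,18],[50,0]]
[[7,4],[12,0],[14,8],[15,19],[17,0],[33,19],[41,18],[50,0]]
[[7,20],[14,8],[15,19],[17,0],[33,19],[41,18],[50,0]]
[[7,20],[14,8],[15,19],[17,0],[32,10],[33,19],[41,18],[50,0]]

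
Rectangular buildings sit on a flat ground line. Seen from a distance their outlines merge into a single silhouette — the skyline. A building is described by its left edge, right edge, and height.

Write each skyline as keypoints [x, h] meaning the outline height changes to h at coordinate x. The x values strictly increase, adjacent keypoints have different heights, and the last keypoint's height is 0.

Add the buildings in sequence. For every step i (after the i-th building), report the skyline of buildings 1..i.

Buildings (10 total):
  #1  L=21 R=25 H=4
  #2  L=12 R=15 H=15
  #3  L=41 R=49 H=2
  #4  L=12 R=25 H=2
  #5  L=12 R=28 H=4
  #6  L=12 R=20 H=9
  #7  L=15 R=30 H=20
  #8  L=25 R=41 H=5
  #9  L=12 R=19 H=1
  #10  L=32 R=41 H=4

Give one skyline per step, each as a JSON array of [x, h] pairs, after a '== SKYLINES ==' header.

== SKYLINES ==
[[21,4],[25,0]]
[[12,15],[15,0],[21,4],[25,0]]
[[12,15],[15,0],[21,4],[25,0],[41,2],[49,0]]
[[12,15],[15,2],[21,4],[25,0],[41,2],[49,0]]
[[12,15],[15,4],[28,0],[41,2],[49,0]]
[[12,15],[15,9],[20,4],[28,0],[41,2],[49,0]]
[[12,15],[15,20],[30,0],[41,2],[49,0]]
[[12,15],[15,20],[30,5],[41,2],[49,0]]
[[12,15],[15,20],[30,5],[41,2],[49,0]]
[[12,15],[15,20],[30,5],[41,2],[49,0]]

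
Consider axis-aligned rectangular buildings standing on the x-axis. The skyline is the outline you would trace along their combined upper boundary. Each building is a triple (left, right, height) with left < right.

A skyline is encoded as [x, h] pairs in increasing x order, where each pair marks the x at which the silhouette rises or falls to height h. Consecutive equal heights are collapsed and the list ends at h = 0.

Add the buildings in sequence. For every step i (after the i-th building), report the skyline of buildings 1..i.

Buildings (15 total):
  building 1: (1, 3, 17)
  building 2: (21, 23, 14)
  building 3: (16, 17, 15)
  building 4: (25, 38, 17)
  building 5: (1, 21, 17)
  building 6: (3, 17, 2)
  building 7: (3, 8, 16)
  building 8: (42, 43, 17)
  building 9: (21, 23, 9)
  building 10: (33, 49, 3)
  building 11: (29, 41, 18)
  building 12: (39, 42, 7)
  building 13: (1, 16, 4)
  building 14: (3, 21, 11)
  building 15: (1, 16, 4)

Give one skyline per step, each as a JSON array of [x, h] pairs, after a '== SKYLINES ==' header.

== SKYLINES ==
[[1,17],[3,0]]
[[1,17],[3,0],[21,14],[23,0]]
[[1,17],[3,0],[16,15],[17,0],[21,14],[23,0]]
[[1,17],[3,0],[16,15],[17,0],[21,14],[23,0],[25,17],[38,0]]
[[1,17],[21,14],[23,0],[25,17],[38,0]]
[[1,17],[21,14],[23,0],[25,17],[38,0]]
[[1,17],[21,14],[23,0],[25,17],[38,0]]
[[1,17],[21,14],[23,0],[25,17],[38,0],[42,17],[43,0]]
[[1,17],[21,14],[23,0],[25,17],[38,0],[42,17],[43,0]]
[[1,17],[21,14],[23,0],[25,17],[38,3],[42,17],[43,3],[49,0]]
[[1,17],[21,14],[23,0],[25,17],[29,18],[41,3],[42,17],[43,3],[49,0]]
[[1,17],[21,14],[23,0],[25,17],[29,18],[41,7],[42,17],[43,3],[49,0]]
[[1,17],[21,14],[23,0],[25,17],[29,18],[41,7],[42,17],[43,3],[49,0]]
[[1,17],[21,14],[23,0],[25,17],[29,18],[41,7],[42,17],[43,3],[49,0]]
[[1,17],[21,14],[23,0],[25,17],[29,18],[41,7],[42,17],[43,3],[49,0]]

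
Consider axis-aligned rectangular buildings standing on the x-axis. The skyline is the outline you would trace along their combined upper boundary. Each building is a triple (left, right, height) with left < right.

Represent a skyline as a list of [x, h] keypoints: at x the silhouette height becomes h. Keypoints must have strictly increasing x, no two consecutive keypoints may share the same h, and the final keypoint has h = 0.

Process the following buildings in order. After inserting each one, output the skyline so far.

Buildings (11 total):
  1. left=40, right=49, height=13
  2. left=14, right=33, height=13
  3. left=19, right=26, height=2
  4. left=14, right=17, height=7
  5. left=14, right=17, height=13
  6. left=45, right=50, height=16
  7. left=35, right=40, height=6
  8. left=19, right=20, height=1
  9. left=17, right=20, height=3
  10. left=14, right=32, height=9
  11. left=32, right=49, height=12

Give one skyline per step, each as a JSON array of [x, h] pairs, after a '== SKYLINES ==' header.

== SKYLINES ==
[[40,13],[49,0]]
[[14,13],[33,0],[40,13],[49,0]]
[[14,13],[33,0],[40,13],[49,0]]
[[14,13],[33,0],[40,13],[49,0]]
[[14,13],[33,0],[40,13],[49,0]]
[[14,13],[33,0],[40,13],[45,16],[50,0]]
[[14,13],[33,0],[35,6],[40,13],[45,16],[50,0]]
[[14,13],[33,0],[35,6],[40,13],[45,16],[50,0]]
[[14,13],[33,0],[35,6],[40,13],[45,16],[50,0]]
[[14,13],[33,0],[35,6],[40,13],[45,16],[50,0]]
[[14,13],[33,12],[40,13],[45,16],[50,0]]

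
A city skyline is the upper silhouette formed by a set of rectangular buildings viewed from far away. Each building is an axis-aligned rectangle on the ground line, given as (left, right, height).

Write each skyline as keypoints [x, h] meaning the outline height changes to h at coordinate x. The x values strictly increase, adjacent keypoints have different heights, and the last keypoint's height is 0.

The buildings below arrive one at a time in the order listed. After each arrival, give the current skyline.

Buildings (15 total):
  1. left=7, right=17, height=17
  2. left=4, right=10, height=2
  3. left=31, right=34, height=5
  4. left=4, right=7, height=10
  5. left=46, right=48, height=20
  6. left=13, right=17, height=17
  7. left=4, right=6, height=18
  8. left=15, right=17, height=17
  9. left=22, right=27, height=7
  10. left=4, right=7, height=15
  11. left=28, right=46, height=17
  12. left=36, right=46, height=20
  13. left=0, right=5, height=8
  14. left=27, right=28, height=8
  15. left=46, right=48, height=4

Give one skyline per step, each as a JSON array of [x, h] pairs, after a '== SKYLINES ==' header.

== SKYLINES ==
[[7,17],[17,0]]
[[4,2],[7,17],[17,0]]
[[4,2],[7,17],[17,0],[31,5],[34,0]]
[[4,10],[7,17],[17,0],[31,5],[34,0]]
[[4,10],[7,17],[17,0],[31,5],[34,0],[46,20],[48,0]]
[[4,10],[7,17],[17,0],[31,5],[34,0],[46,20],[48,0]]
[[4,18],[6,10],[7,17],[17,0],[31,5],[34,0],[46,20],[48,0]]
[[4,18],[6,10],[7,17],[17,0],[31,5],[34,0],[46,20],[48,0]]
[[4,18],[6,10],[7,17],[17,0],[22,7],[27,0],[31,5],[34,0],[46,20],[48,0]]
[[4,18],[6,15],[7,17],[17,0],[22,7],[27,0],[31,5],[34,0],[46,20],[48,0]]
[[4,18],[6,15],[7,17],[17,0],[22,7],[27,0],[28,17],[46,20],[48,0]]
[[4,18],[6,15],[7,17],[17,0],[22,7],[27,0],[28,17],[36,20],[48,0]]
[[0,8],[4,18],[6,15],[7,17],[17,0],[22,7],[27,0],[28,17],[36,20],[48,0]]
[[0,8],[4,18],[6,15],[7,17],[17,0],[22,7],[27,8],[28,17],[36,20],[48,0]]
[[0,8],[4,18],[6,15],[7,17],[17,0],[22,7],[27,8],[28,17],[36,20],[48,0]]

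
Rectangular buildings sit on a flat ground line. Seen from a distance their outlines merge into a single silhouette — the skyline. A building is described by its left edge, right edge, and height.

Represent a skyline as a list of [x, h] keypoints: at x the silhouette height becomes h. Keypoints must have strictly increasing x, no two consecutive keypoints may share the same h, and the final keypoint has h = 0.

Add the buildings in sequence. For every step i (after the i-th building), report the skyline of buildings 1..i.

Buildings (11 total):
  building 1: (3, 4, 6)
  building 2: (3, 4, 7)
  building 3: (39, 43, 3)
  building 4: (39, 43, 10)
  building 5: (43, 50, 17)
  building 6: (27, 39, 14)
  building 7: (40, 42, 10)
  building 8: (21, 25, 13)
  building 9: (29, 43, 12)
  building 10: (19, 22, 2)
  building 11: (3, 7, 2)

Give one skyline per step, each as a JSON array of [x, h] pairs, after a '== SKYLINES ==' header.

== SKYLINES ==
[[3,6],[4,0]]
[[3,7],[4,0]]
[[3,7],[4,0],[39,3],[43,0]]
[[3,7],[4,0],[39,10],[43,0]]
[[3,7],[4,0],[39,10],[43,17],[50,0]]
[[3,7],[4,0],[27,14],[39,10],[43,17],[50,0]]
[[3,7],[4,0],[27,14],[39,10],[43,17],[50,0]]
[[3,7],[4,0],[21,13],[25,0],[27,14],[39,10],[43,17],[50,0]]
[[3,7],[4,0],[21,13],[25,0],[27,14],[39,12],[43,17],[50,0]]
[[3,7],[4,0],[19,2],[21,13],[25,0],[27,14],[39,12],[43,17],[50,0]]
[[3,7],[4,2],[7,0],[19,2],[21,13],[25,0],[27,14],[39,12],[43,17],[50,0]]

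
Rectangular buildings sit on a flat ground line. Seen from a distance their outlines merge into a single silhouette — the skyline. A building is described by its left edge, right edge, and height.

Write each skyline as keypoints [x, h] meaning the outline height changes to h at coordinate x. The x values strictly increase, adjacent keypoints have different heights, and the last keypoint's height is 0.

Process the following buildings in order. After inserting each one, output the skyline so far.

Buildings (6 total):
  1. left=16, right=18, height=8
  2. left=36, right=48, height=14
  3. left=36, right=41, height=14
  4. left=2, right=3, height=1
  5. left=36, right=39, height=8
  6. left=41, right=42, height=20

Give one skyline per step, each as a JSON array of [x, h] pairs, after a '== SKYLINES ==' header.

== SKYLINES ==
[[16,8],[18,0]]
[[16,8],[18,0],[36,14],[48,0]]
[[16,8],[18,0],[36,14],[48,0]]
[[2,1],[3,0],[16,8],[18,0],[36,14],[48,0]]
[[2,1],[3,0],[16,8],[18,0],[36,14],[48,0]]
[[2,1],[3,0],[16,8],[18,0],[36,14],[41,20],[42,14],[48,0]]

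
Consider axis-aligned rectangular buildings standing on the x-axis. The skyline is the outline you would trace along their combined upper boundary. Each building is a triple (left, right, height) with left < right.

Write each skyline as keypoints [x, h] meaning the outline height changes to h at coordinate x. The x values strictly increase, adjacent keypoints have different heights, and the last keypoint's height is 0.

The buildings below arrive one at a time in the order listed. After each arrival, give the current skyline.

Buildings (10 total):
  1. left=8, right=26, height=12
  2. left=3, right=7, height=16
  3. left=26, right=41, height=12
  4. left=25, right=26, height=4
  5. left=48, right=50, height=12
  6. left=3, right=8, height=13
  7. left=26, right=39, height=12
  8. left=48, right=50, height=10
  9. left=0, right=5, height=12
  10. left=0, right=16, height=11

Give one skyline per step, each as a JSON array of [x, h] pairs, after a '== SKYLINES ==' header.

== SKYLINES ==
[[8,12],[26,0]]
[[3,16],[7,0],[8,12],[26,0]]
[[3,16],[7,0],[8,12],[41,0]]
[[3,16],[7,0],[8,12],[41,0]]
[[3,16],[7,0],[8,12],[41,0],[48,12],[50,0]]
[[3,16],[7,13],[8,12],[41,0],[48,12],[50,0]]
[[3,16],[7,13],[8,12],[41,0],[48,12],[50,0]]
[[3,16],[7,13],[8,12],[41,0],[48,12],[50,0]]
[[0,12],[3,16],[7,13],[8,12],[41,0],[48,12],[50,0]]
[[0,12],[3,16],[7,13],[8,12],[41,0],[48,12],[50,0]]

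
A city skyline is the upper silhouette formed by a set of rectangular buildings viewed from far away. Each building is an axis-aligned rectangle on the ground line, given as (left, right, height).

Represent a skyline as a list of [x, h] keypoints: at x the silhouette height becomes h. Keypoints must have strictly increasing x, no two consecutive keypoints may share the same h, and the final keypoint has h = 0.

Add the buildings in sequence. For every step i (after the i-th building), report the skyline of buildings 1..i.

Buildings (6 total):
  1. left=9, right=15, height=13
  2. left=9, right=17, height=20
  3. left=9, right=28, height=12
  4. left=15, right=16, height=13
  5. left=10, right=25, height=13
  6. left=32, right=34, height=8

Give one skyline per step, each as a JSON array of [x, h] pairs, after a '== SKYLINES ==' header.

== SKYLINES ==
[[9,13],[15,0]]
[[9,20],[17,0]]
[[9,20],[17,12],[28,0]]
[[9,20],[17,12],[28,0]]
[[9,20],[17,13],[25,12],[28,0]]
[[9,20],[17,13],[25,12],[28,0],[32,8],[34,0]]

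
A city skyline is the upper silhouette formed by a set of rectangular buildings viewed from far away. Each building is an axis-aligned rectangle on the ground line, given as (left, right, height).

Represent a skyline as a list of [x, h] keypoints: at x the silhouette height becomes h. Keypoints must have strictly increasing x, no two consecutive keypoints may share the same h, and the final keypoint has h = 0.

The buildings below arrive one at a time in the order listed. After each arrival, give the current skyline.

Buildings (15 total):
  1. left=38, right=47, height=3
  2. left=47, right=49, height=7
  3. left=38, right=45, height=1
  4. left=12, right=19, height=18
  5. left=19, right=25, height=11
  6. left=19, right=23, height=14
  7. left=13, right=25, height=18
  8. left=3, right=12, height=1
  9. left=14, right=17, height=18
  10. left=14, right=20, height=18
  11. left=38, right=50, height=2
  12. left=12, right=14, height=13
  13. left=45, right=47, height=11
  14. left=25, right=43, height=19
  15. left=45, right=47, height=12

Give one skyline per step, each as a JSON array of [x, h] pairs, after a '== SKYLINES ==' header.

== SKYLINES ==
[[38,3],[47,0]]
[[38,3],[47,7],[49,0]]
[[38,3],[47,7],[49,0]]
[[12,18],[19,0],[38,3],[47,7],[49,0]]
[[12,18],[19,11],[25,0],[38,3],[47,7],[49,0]]
[[12,18],[19,14],[23,11],[25,0],[38,3],[47,7],[49,0]]
[[12,18],[25,0],[38,3],[47,7],[49,0]]
[[3,1],[12,18],[25,0],[38,3],[47,7],[49,0]]
[[3,1],[12,18],[25,0],[38,3],[47,7],[49,0]]
[[3,1],[12,18],[25,0],[38,3],[47,7],[49,0]]
[[3,1],[12,18],[25,0],[38,3],[47,7],[49,2],[50,0]]
[[3,1],[12,18],[25,0],[38,3],[47,7],[49,2],[50,0]]
[[3,1],[12,18],[25,0],[38,3],[45,11],[47,7],[49,2],[50,0]]
[[3,1],[12,18],[25,19],[43,3],[45,11],[47,7],[49,2],[50,0]]
[[3,1],[12,18],[25,19],[43,3],[45,12],[47,7],[49,2],[50,0]]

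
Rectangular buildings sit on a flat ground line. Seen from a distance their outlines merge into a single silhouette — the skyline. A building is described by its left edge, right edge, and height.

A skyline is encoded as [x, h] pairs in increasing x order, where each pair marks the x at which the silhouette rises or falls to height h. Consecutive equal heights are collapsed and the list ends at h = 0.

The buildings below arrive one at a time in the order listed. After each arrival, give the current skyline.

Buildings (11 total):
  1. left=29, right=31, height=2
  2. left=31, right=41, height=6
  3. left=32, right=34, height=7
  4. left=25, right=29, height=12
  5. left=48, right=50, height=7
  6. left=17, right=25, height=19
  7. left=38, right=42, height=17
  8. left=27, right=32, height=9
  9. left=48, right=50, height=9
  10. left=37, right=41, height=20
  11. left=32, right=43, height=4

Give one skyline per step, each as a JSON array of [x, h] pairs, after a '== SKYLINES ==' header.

== SKYLINES ==
[[29,2],[31,0]]
[[29,2],[31,6],[41,0]]
[[29,2],[31,6],[32,7],[34,6],[41,0]]
[[25,12],[29,2],[31,6],[32,7],[34,6],[41,0]]
[[25,12],[29,2],[31,6],[32,7],[34,6],[41,0],[48,7],[50,0]]
[[17,19],[25,12],[29,2],[31,6],[32,7],[34,6],[41,0],[48,7],[50,0]]
[[17,19],[25,12],[29,2],[31,6],[32,7],[34,6],[38,17],[42,0],[48,7],[50,0]]
[[17,19],[25,12],[29,9],[32,7],[34,6],[38,17],[42,0],[48,7],[50,0]]
[[17,19],[25,12],[29,9],[32,7],[34,6],[38,17],[42,0],[48,9],[50,0]]
[[17,19],[25,12],[29,9],[32,7],[34,6],[37,20],[41,17],[42,0],[48,9],[50,0]]
[[17,19],[25,12],[29,9],[32,7],[34,6],[37,20],[41,17],[42,4],[43,0],[48,9],[50,0]]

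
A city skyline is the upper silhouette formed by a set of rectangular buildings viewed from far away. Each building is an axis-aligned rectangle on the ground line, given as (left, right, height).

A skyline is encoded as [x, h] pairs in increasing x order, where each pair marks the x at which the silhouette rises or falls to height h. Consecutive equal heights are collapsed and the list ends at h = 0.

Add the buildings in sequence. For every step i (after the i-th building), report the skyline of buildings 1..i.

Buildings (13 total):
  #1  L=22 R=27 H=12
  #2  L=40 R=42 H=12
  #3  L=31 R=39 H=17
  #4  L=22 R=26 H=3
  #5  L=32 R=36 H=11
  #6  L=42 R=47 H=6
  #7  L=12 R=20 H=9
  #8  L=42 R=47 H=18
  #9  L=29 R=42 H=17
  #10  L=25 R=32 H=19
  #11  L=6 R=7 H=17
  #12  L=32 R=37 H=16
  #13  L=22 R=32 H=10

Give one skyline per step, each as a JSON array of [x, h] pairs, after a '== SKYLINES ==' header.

== SKYLINES ==
[[22,12],[27,0]]
[[22,12],[27,0],[40,12],[42,0]]
[[22,12],[27,0],[31,17],[39,0],[40,12],[42,0]]
[[22,12],[27,0],[31,17],[39,0],[40,12],[42,0]]
[[22,12],[27,0],[31,17],[39,0],[40,12],[42,0]]
[[22,12],[27,0],[31,17],[39,0],[40,12],[42,6],[47,0]]
[[12,9],[20,0],[22,12],[27,0],[31,17],[39,0],[40,12],[42,6],[47,0]]
[[12,9],[20,0],[22,12],[27,0],[31,17],[39,0],[40,12],[42,18],[47,0]]
[[12,9],[20,0],[22,12],[27,0],[29,17],[42,18],[47,0]]
[[12,9],[20,0],[22,12],[25,19],[32,17],[42,18],[47,0]]
[[6,17],[7,0],[12,9],[20,0],[22,12],[25,19],[32,17],[42,18],[47,0]]
[[6,17],[7,0],[12,9],[20,0],[22,12],[25,19],[32,17],[42,18],[47,0]]
[[6,17],[7,0],[12,9],[20,0],[22,12],[25,19],[32,17],[42,18],[47,0]]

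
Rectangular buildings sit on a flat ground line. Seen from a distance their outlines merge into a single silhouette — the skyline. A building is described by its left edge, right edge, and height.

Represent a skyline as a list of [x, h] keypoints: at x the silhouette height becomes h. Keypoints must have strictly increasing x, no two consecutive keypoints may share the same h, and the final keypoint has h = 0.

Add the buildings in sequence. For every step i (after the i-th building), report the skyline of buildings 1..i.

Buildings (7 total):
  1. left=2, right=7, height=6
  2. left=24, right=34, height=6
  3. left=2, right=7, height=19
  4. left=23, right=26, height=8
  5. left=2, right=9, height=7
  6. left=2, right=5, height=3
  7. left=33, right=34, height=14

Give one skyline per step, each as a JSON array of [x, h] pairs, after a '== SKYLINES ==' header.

== SKYLINES ==
[[2,6],[7,0]]
[[2,6],[7,0],[24,6],[34,0]]
[[2,19],[7,0],[24,6],[34,0]]
[[2,19],[7,0],[23,8],[26,6],[34,0]]
[[2,19],[7,7],[9,0],[23,8],[26,6],[34,0]]
[[2,19],[7,7],[9,0],[23,8],[26,6],[34,0]]
[[2,19],[7,7],[9,0],[23,8],[26,6],[33,14],[34,0]]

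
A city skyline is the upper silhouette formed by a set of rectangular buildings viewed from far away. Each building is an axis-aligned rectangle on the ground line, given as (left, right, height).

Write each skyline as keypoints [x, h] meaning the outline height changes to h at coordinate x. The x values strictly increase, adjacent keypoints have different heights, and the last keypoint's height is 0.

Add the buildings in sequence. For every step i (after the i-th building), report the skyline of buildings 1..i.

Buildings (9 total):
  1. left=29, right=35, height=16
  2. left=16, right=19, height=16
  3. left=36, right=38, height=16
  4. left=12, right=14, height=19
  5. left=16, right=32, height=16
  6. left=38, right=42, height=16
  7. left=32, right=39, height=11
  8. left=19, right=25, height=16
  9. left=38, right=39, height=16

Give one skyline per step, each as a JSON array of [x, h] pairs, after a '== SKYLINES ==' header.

== SKYLINES ==
[[29,16],[35,0]]
[[16,16],[19,0],[29,16],[35,0]]
[[16,16],[19,0],[29,16],[35,0],[36,16],[38,0]]
[[12,19],[14,0],[16,16],[19,0],[29,16],[35,0],[36,16],[38,0]]
[[12,19],[14,0],[16,16],[35,0],[36,16],[38,0]]
[[12,19],[14,0],[16,16],[35,0],[36,16],[42,0]]
[[12,19],[14,0],[16,16],[35,11],[36,16],[42,0]]
[[12,19],[14,0],[16,16],[35,11],[36,16],[42,0]]
[[12,19],[14,0],[16,16],[35,11],[36,16],[42,0]]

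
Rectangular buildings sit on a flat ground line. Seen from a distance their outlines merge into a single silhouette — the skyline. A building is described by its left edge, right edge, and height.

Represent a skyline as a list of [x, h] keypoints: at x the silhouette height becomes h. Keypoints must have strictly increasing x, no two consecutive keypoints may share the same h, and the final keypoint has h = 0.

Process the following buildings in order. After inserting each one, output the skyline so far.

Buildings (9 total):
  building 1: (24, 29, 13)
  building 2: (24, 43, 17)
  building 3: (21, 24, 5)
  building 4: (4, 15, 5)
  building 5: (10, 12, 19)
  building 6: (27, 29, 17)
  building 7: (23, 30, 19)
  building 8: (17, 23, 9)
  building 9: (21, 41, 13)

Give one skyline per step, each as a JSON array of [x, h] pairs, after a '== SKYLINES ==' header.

== SKYLINES ==
[[24,13],[29,0]]
[[24,17],[43,0]]
[[21,5],[24,17],[43,0]]
[[4,5],[15,0],[21,5],[24,17],[43,0]]
[[4,5],[10,19],[12,5],[15,0],[21,5],[24,17],[43,0]]
[[4,5],[10,19],[12,5],[15,0],[21,5],[24,17],[43,0]]
[[4,5],[10,19],[12,5],[15,0],[21,5],[23,19],[30,17],[43,0]]
[[4,5],[10,19],[12,5],[15,0],[17,9],[23,19],[30,17],[43,0]]
[[4,5],[10,19],[12,5],[15,0],[17,9],[21,13],[23,19],[30,17],[43,0]]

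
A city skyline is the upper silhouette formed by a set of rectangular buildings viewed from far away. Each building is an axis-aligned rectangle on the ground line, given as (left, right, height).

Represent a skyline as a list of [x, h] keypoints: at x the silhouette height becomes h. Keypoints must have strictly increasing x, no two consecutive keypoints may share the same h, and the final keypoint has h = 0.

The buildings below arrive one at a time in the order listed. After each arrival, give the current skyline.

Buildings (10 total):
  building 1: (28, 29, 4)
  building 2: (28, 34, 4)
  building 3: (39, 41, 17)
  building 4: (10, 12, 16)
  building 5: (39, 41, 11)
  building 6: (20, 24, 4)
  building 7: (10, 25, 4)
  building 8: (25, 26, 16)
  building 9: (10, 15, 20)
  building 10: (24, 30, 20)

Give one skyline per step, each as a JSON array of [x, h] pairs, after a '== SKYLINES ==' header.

== SKYLINES ==
[[28,4],[29,0]]
[[28,4],[34,0]]
[[28,4],[34,0],[39,17],[41,0]]
[[10,16],[12,0],[28,4],[34,0],[39,17],[41,0]]
[[10,16],[12,0],[28,4],[34,0],[39,17],[41,0]]
[[10,16],[12,0],[20,4],[24,0],[28,4],[34,0],[39,17],[41,0]]
[[10,16],[12,4],[25,0],[28,4],[34,0],[39,17],[41,0]]
[[10,16],[12,4],[25,16],[26,0],[28,4],[34,0],[39,17],[41,0]]
[[10,20],[15,4],[25,16],[26,0],[28,4],[34,0],[39,17],[41,0]]
[[10,20],[15,4],[24,20],[30,4],[34,0],[39,17],[41,0]]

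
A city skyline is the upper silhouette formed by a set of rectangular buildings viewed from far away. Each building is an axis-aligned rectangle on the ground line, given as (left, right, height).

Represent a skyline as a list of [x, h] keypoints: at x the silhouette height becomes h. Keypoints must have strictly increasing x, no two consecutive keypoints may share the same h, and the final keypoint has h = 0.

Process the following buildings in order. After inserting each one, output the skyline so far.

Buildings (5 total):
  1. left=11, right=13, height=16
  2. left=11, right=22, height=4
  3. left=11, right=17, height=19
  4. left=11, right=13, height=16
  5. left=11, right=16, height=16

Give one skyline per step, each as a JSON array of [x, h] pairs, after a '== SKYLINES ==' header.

== SKYLINES ==
[[11,16],[13,0]]
[[11,16],[13,4],[22,0]]
[[11,19],[17,4],[22,0]]
[[11,19],[17,4],[22,0]]
[[11,19],[17,4],[22,0]]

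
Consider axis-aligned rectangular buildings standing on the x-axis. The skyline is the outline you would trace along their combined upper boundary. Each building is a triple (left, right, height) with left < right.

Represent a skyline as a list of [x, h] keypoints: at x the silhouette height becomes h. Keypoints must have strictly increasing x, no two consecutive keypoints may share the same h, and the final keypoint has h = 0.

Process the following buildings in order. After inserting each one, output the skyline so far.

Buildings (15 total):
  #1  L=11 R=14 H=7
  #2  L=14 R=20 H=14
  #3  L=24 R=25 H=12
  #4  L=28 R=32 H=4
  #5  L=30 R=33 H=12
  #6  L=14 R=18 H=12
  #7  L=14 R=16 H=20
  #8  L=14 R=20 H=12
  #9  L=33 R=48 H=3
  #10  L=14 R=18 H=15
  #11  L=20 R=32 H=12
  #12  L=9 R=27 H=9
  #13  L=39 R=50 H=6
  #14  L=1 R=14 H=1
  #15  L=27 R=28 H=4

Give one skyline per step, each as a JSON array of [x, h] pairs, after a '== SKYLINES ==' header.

== SKYLINES ==
[[11,7],[14,0]]
[[11,7],[14,14],[20,0]]
[[11,7],[14,14],[20,0],[24,12],[25,0]]
[[11,7],[14,14],[20,0],[24,12],[25,0],[28,4],[32,0]]
[[11,7],[14,14],[20,0],[24,12],[25,0],[28,4],[30,12],[33,0]]
[[11,7],[14,14],[20,0],[24,12],[25,0],[28,4],[30,12],[33,0]]
[[11,7],[14,20],[16,14],[20,0],[24,12],[25,0],[28,4],[30,12],[33,0]]
[[11,7],[14,20],[16,14],[20,0],[24,12],[25,0],[28,4],[30,12],[33,0]]
[[11,7],[14,20],[16,14],[20,0],[24,12],[25,0],[28,4],[30,12],[33,3],[48,0]]
[[11,7],[14,20],[16,15],[18,14],[20,0],[24,12],[25,0],[28,4],[30,12],[33,3],[48,0]]
[[11,7],[14,20],[16,15],[18,14],[20,12],[33,3],[48,0]]
[[9,9],[14,20],[16,15],[18,14],[20,12],[33,3],[48,0]]
[[9,9],[14,20],[16,15],[18,14],[20,12],[33,3],[39,6],[50,0]]
[[1,1],[9,9],[14,20],[16,15],[18,14],[20,12],[33,3],[39,6],[50,0]]
[[1,1],[9,9],[14,20],[16,15],[18,14],[20,12],[33,3],[39,6],[50,0]]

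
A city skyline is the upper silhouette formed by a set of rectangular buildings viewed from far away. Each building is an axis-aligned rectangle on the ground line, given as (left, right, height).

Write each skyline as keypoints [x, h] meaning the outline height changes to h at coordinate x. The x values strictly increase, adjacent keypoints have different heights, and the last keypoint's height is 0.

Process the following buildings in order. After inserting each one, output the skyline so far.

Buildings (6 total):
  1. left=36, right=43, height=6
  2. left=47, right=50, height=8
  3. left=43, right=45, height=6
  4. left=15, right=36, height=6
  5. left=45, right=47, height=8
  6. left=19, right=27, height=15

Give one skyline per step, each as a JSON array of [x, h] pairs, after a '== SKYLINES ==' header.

== SKYLINES ==
[[36,6],[43,0]]
[[36,6],[43,0],[47,8],[50,0]]
[[36,6],[45,0],[47,8],[50,0]]
[[15,6],[45,0],[47,8],[50,0]]
[[15,6],[45,8],[50,0]]
[[15,6],[19,15],[27,6],[45,8],[50,0]]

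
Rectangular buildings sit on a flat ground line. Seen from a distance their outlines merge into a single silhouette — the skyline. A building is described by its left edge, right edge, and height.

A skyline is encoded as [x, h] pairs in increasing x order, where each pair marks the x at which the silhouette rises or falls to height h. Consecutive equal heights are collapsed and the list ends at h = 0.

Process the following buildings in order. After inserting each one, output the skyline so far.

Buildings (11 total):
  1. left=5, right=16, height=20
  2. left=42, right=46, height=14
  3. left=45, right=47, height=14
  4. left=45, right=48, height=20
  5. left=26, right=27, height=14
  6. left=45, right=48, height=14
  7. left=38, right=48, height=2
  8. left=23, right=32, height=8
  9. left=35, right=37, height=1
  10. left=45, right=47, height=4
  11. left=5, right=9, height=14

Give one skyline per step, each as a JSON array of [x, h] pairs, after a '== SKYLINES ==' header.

== SKYLINES ==
[[5,20],[16,0]]
[[5,20],[16,0],[42,14],[46,0]]
[[5,20],[16,0],[42,14],[47,0]]
[[5,20],[16,0],[42,14],[45,20],[48,0]]
[[5,20],[16,0],[26,14],[27,0],[42,14],[45,20],[48,0]]
[[5,20],[16,0],[26,14],[27,0],[42,14],[45,20],[48,0]]
[[5,20],[16,0],[26,14],[27,0],[38,2],[42,14],[45,20],[48,0]]
[[5,20],[16,0],[23,8],[26,14],[27,8],[32,0],[38,2],[42,14],[45,20],[48,0]]
[[5,20],[16,0],[23,8],[26,14],[27,8],[32,0],[35,1],[37,0],[38,2],[42,14],[45,20],[48,0]]
[[5,20],[16,0],[23,8],[26,14],[27,8],[32,0],[35,1],[37,0],[38,2],[42,14],[45,20],[48,0]]
[[5,20],[16,0],[23,8],[26,14],[27,8],[32,0],[35,1],[37,0],[38,2],[42,14],[45,20],[48,0]]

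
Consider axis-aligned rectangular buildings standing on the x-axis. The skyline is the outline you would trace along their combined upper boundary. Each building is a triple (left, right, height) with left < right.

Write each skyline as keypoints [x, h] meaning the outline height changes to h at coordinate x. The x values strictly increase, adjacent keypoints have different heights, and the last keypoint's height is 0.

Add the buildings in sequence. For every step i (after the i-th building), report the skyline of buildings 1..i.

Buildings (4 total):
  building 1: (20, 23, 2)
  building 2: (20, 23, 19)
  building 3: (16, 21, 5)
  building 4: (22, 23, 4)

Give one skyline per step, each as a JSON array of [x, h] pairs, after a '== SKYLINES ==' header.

== SKYLINES ==
[[20,2],[23,0]]
[[20,19],[23,0]]
[[16,5],[20,19],[23,0]]
[[16,5],[20,19],[23,0]]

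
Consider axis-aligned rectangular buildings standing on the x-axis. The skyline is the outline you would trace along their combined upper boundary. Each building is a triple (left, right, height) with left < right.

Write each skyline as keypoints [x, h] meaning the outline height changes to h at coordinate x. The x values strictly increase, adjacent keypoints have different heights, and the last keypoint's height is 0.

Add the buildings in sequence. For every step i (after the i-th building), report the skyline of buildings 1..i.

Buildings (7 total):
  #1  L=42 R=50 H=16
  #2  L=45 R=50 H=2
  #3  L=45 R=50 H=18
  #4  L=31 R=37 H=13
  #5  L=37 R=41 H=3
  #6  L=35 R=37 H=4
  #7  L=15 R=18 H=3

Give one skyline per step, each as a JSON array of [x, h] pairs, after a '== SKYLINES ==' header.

== SKYLINES ==
[[42,16],[50,0]]
[[42,16],[50,0]]
[[42,16],[45,18],[50,0]]
[[31,13],[37,0],[42,16],[45,18],[50,0]]
[[31,13],[37,3],[41,0],[42,16],[45,18],[50,0]]
[[31,13],[37,3],[41,0],[42,16],[45,18],[50,0]]
[[15,3],[18,0],[31,13],[37,3],[41,0],[42,16],[45,18],[50,0]]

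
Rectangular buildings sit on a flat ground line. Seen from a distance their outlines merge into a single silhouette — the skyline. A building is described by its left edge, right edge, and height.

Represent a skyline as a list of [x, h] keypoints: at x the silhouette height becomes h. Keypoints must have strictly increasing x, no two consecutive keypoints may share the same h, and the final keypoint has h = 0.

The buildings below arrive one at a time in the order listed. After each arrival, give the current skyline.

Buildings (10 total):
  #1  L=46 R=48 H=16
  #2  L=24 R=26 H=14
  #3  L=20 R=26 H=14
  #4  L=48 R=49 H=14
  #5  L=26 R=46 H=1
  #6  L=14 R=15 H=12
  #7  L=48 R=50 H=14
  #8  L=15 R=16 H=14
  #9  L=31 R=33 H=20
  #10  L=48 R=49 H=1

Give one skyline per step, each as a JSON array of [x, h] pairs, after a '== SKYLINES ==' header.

== SKYLINES ==
[[46,16],[48,0]]
[[24,14],[26,0],[46,16],[48,0]]
[[20,14],[26,0],[46,16],[48,0]]
[[20,14],[26,0],[46,16],[48,14],[49,0]]
[[20,14],[26,1],[46,16],[48,14],[49,0]]
[[14,12],[15,0],[20,14],[26,1],[46,16],[48,14],[49,0]]
[[14,12],[15,0],[20,14],[26,1],[46,16],[48,14],[50,0]]
[[14,12],[15,14],[16,0],[20,14],[26,1],[46,16],[48,14],[50,0]]
[[14,12],[15,14],[16,0],[20,14],[26,1],[31,20],[33,1],[46,16],[48,14],[50,0]]
[[14,12],[15,14],[16,0],[20,14],[26,1],[31,20],[33,1],[46,16],[48,14],[50,0]]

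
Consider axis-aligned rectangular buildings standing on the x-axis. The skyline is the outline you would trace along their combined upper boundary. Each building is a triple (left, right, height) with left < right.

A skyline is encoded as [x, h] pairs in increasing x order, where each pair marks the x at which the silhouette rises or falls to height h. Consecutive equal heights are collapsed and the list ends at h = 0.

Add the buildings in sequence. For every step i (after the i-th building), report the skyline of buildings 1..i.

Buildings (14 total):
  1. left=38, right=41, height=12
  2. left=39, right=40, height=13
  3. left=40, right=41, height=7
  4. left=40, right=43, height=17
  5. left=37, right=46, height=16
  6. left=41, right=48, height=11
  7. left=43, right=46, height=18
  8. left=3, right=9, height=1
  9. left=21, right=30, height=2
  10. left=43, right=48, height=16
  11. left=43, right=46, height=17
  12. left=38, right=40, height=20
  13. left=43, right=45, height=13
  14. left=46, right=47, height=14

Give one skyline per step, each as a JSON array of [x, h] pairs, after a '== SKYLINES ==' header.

== SKYLINES ==
[[38,12],[41,0]]
[[38,12],[39,13],[40,12],[41,0]]
[[38,12],[39,13],[40,12],[41,0]]
[[38,12],[39,13],[40,17],[43,0]]
[[37,16],[40,17],[43,16],[46,0]]
[[37,16],[40,17],[43,16],[46,11],[48,0]]
[[37,16],[40,17],[43,18],[46,11],[48,0]]
[[3,1],[9,0],[37,16],[40,17],[43,18],[46,11],[48,0]]
[[3,1],[9,0],[21,2],[30,0],[37,16],[40,17],[43,18],[46,11],[48,0]]
[[3,1],[9,0],[21,2],[30,0],[37,16],[40,17],[43,18],[46,16],[48,0]]
[[3,1],[9,0],[21,2],[30,0],[37,16],[40,17],[43,18],[46,16],[48,0]]
[[3,1],[9,0],[21,2],[30,0],[37,16],[38,20],[40,17],[43,18],[46,16],[48,0]]
[[3,1],[9,0],[21,2],[30,0],[37,16],[38,20],[40,17],[43,18],[46,16],[48,0]]
[[3,1],[9,0],[21,2],[30,0],[37,16],[38,20],[40,17],[43,18],[46,16],[48,0]]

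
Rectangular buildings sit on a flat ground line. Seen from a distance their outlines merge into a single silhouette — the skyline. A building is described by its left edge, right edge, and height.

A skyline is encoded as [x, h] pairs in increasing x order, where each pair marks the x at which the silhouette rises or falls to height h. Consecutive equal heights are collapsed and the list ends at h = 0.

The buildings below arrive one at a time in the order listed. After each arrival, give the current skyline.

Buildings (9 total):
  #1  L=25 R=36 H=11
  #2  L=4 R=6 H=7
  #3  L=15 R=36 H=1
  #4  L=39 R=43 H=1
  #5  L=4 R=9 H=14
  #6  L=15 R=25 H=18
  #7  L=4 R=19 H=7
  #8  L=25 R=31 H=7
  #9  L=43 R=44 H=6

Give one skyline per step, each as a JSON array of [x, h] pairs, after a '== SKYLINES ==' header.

== SKYLINES ==
[[25,11],[36,0]]
[[4,7],[6,0],[25,11],[36,0]]
[[4,7],[6,0],[15,1],[25,11],[36,0]]
[[4,7],[6,0],[15,1],[25,11],[36,0],[39,1],[43,0]]
[[4,14],[9,0],[15,1],[25,11],[36,0],[39,1],[43,0]]
[[4,14],[9,0],[15,18],[25,11],[36,0],[39,1],[43,0]]
[[4,14],[9,7],[15,18],[25,11],[36,0],[39,1],[43,0]]
[[4,14],[9,7],[15,18],[25,11],[36,0],[39,1],[43,0]]
[[4,14],[9,7],[15,18],[25,11],[36,0],[39,1],[43,6],[44,0]]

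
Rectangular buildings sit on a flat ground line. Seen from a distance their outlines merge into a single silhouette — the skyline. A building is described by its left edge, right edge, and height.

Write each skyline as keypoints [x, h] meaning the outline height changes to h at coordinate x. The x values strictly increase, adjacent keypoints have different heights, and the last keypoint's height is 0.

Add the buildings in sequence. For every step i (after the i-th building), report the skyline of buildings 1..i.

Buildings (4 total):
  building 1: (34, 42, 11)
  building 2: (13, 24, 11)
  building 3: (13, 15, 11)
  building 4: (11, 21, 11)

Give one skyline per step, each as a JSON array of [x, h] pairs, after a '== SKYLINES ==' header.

== SKYLINES ==
[[34,11],[42,0]]
[[13,11],[24,0],[34,11],[42,0]]
[[13,11],[24,0],[34,11],[42,0]]
[[11,11],[24,0],[34,11],[42,0]]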